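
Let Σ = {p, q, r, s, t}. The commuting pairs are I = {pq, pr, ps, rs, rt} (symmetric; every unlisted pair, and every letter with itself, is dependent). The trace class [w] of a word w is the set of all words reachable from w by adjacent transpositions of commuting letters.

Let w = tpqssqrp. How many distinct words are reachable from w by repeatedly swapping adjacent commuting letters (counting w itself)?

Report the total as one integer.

0(t) covers ∅
1(p) covers 0:t
2(q) covers 0:t
3(s) covers 2:q
4(s) covers 3:s
5(q) covers 4:s
6(r) covers 5:q
7(p) covers 1:p
floor of heap: 0:t
completions by unplaced set U, small U first (add the entries for U minus each lowest piece of U):
  |U|=1: {6}:1  {7}:1
  |U|=2: {1,7}:1  {5,6}:1  {6,7}:2
  |U|=3: {1,6,7}:3  {4,5,6}:1  {5,6,7}:3
  |U|=4: {1,5,6,7}:6  {3,4,5,6}:1  {4,5,6,7}:4
  |U|=5: {1,4,5,6,7}:10  {2,3,4,5,6}:1  {3,4,5,6,7}:5
  |U|=6: {1,3,4,5,6,7}:15  {2,3,4,5,6,7}:6
  start at 0(t): 21

21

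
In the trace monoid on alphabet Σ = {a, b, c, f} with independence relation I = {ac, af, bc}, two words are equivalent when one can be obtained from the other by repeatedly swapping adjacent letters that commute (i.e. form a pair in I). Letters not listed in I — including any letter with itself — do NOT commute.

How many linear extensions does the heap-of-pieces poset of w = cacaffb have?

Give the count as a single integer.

15

piece 0:c — minimal
piece 1:a — minimal
piece 2:c rests on {0:c}
piece 3:a rests on {1:a}
piece 4:f rests on {2:c}
piece 5:f rests on {4:f}
piece 6:b rests on {3:a, 5:f}
minimal pieces: {0:c, 1:a}
ways to finish when only these pieces remain (= sum over removing one remaining piece with nothing left below it):
  1 left: {6}→1
  2 left: {3,6}→1  {5,6}→1
  3 left: {1,3,6}→1  {3,5,6}→2  {4,5,6}→1
  4 left: {1,3,5,6}→3  {2,4,5,6}→1  {3,4,5,6}→3
  5 left: {0,2,4,5,6}→1  {1,3,4,5,6}→6  {2,3,4,5,6}→4
  placing 0:c first → 10 extensions
  placing 1:a first → 5 extensions
total linear extensions = 15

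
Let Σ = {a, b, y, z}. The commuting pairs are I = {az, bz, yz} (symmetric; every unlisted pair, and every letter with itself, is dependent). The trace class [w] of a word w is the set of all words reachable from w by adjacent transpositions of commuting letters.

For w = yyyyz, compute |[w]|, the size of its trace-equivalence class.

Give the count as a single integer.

piece 0:y — minimal
piece 1:y rests on {0:y}
piece 2:y rests on {1:y}
piece 3:y rests on {2:y}
piece 4:z — minimal
minimal pieces: {0:y, 4:z}
ways to finish when only these pieces remain (= sum over removing one remaining piece with nothing left below it):
  1 left: {3}→1  {4}→1
  2 left: {2,3}→1  {3,4}→2
  3 left: {1,2,3}→1  {2,3,4}→3
  placing 0:y first → 4 extensions
  placing 4:z first → 1 extensions
total linear extensions = 5

5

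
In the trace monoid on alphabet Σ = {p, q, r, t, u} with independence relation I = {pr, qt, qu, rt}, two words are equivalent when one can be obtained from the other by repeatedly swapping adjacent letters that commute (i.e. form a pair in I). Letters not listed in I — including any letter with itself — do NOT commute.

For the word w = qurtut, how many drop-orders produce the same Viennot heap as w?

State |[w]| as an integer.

5

drop 0:q onto floor
drop 1:u onto floor
drop 2:r onto {0:q, 1:u}
drop 3:t onto {1:u}
drop 4:u onto {2:r, 3:t}
drop 5:t onto {4:u}
ground layer = {0:q, 1:u}
drop-orders for the pieces not yet dropped (sum over which currently-grounded one goes next):
  1 to go: {5} 1
  2 to go: {4,5} 1
  3 to go: {2,4,5} 1  {3,4,5} 1
  4 to go: {0,2,4,5} 1  {2,3,4,5} 2
  if 0:q drops first: 2 orders
  if 1:u drops first: 3 orders
heap linearizations: 5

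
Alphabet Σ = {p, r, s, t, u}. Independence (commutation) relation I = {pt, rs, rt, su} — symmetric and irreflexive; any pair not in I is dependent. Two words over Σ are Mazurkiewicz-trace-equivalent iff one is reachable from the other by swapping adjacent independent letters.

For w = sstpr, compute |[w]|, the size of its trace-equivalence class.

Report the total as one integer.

piece 0:s — minimal
piece 1:s rests on {0:s}
piece 2:t rests on {1:s}
piece 3:p rests on {1:s}
piece 4:r rests on {3:p}
minimal pieces: {0:s}
ways to finish when only these pieces remain (= sum over removing one remaining piece with nothing left below it):
  1 left: {2}→1  {4}→1
  2 left: {2,4}→2  {3,4}→1
  3 left: {2,3,4}→3
  placing 0:s first → 3 extensions

3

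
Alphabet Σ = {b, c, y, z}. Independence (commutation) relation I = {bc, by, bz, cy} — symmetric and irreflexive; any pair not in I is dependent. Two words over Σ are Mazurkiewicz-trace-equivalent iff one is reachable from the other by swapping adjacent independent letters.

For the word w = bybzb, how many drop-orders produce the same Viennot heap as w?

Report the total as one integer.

piece 0:b — minimal
piece 1:y — minimal
piece 2:b rests on {0:b}
piece 3:z rests on {1:y}
piece 4:b rests on {2:b}
minimal pieces: {0:b, 1:y}
ways to finish when only these pieces remain (= sum over removing one remaining piece with nothing left below it):
  1 left: {3}→1  {4}→1
  2 left: {1,3}→1  {2,4}→1  {3,4}→2
  3 left: {0,2,4}→1  {1,3,4}→3  {2,3,4}→3
  placing 0:b first → 6 extensions
  placing 1:y first → 4 extensions
total linear extensions = 10

10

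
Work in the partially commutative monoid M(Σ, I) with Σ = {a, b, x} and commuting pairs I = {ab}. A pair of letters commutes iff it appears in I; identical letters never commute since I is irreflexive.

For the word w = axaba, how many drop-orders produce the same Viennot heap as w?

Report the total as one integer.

3

0(a) covers ∅
1(x) covers 0:a
2(a) covers 1:x
3(b) covers 1:x
4(a) covers 2:a
floor of heap: 0:a
completions by unplaced set U, small U first (add the entries for U minus each lowest piece of U):
  |U|=1: {3}:1  {4}:1
  |U|=2: {2,4}:1  {3,4}:2
  |U|=3: {2,3,4}:3
  start at 0(a): 3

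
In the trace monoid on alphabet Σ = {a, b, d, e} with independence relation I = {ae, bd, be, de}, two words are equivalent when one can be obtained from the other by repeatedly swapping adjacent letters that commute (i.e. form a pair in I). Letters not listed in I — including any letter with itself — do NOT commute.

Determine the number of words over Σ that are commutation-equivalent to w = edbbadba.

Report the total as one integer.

piece 0:e — minimal
piece 1:d — minimal
piece 2:b — minimal
piece 3:b rests on {2:b}
piece 4:a rests on {1:d, 3:b}
piece 5:d rests on {4:a}
piece 6:b rests on {4:a}
piece 7:a rests on {5:d, 6:b}
minimal pieces: {0:e, 1:d, 2:b}
ways to finish when only these pieces remain (= sum over removing one remaining piece with nothing left below it):
  1 left: {0}→1  {7}→1
  2 left: {0,7}→2  {5,7}→1  {6,7}→1
  3 left: {0,5,7}→3  {0,6,7}→3  {5,6,7}→2
  4 left: {0,5,6,7}→8  {4,5,6,7}→2
  5 left: {0,4,5,6,7}→10  {1,4,5,6,7}→2  {3,4,5,6,7}→2
  6 left: {0,1,4,5,6,7}→12  {0,3,4,5,6,7}→12  {1,3,4,5,6,7}→4  {2,3,4,5,6,7}→2
  placing 0:e first → 6 extensions
  placing 1:d first → 14 extensions
  placing 2:b first → 28 extensions
total linear extensions = 48

48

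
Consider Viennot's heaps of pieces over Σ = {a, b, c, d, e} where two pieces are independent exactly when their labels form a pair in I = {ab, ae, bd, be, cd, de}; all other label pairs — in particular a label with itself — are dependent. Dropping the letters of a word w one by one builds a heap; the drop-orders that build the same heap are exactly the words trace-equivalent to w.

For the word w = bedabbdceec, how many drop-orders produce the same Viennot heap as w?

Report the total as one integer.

380

piece 0:b — minimal
piece 1:e — minimal
piece 2:d — minimal
piece 3:a rests on {2:d}
piece 4:b rests on {0:b}
piece 5:b rests on {4:b}
piece 6:d rests on {3:a}
piece 7:c rests on {1:e, 3:a, 5:b}
piece 8:e rests on {7:c}
piece 9:e rests on {8:e}
piece 10:c rests on {9:e}
minimal pieces: {0:b, 1:e, 2:d}
ways to finish when only these pieces remain (= sum over removing one remaining piece with nothing left below it):
  1 left: {6}→1  {10}→1
  2 left: {6,10}→2  {9,10}→1
  3 left: {6,9,10}→3  {8,9,10}→1
  4 left: {6,8,9,10}→4  {7,8,9,10}→1
  5 left: {1,7,8,9,10}→1  {5,7,8,9,10}→1  {6,7,8,9,10}→5
  6 left: {1,5,7,8,9,10}→2  {1,6,7,8,9,10}→6  {3,6,7,8,9,10}→5  {4,5,7,8,9,10}→1  {5,6,7,8,9,10}→6
  7 left: {0,4,5,7,8,9,10}→1  {1,3,6,7,8,9,10}→11  {1,4,5,7,8,9,10}→3  {1,5,6,7,8,9,10}→14  {2,3,6,7,8,9,10}→5  {3,5,6,7,8,9,10}→11  {4,5,6,7,8,9,10}→7
  8 left: {0,1,4,5,7,8,9,10}→4  {0,4,5,6,7,8,9,10}→8  {1,2,3,6,7,8,9,10}→16  {1,3,5,6,7,8,9,10}→36  {1,4,5,6,7,8,9,10}→24  {2,3,5,6,7,8,9,10}→16  {3,4,5,6,7,8,9,10}→18
  9 left: {0,1,4,5,6,7,8,9,10}→36  {0,3,4,5,6,7,8,9,10}→26  {1,2,3,5,6,7,8,9,10}→68  {1,3,4,5,6,7,8,9,10}→78  {2,3,4,5,6,7,8,9,10}→34
  placing 0:b first → 180 extensions
  placing 1:e first → 60 extensions
  placing 2:d first → 140 extensions
total linear extensions = 380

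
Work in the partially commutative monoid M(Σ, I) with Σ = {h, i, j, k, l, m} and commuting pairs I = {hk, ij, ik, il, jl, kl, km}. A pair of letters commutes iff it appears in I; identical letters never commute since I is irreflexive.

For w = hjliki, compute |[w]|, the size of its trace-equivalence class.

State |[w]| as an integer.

piece 0:h — minimal
piece 1:j rests on {0:h}
piece 2:l rests on {0:h}
piece 3:i rests on {0:h}
piece 4:k rests on {1:j}
piece 5:i rests on {3:i}
minimal pieces: {0:h}
ways to finish when only these pieces remain (= sum over removing one remaining piece with nothing left below it):
  1 left: {2}→1  {4}→1  {5}→1
  2 left: {1,4}→1  {2,4}→2  {2,5}→2  {3,5}→1  {4,5}→2
  3 left: {1,2,4}→3  {1,4,5}→3  {2,3,5}→3  {2,4,5}→6  {3,4,5}→3
  4 left: {1,2,4,5}→12  {1,3,4,5}→6  {2,3,4,5}→12
  placing 0:h first → 30 extensions

30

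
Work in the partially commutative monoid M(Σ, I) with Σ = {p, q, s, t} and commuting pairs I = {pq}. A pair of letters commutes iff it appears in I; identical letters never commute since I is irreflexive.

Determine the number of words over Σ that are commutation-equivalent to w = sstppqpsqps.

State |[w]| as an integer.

8

piece 0:s — minimal
piece 1:s rests on {0:s}
piece 2:t rests on {1:s}
piece 3:p rests on {2:t}
piece 4:p rests on {3:p}
piece 5:q rests on {2:t}
piece 6:p rests on {4:p}
piece 7:s rests on {5:q, 6:p}
piece 8:q rests on {7:s}
piece 9:p rests on {7:s}
piece 10:s rests on {8:q, 9:p}
minimal pieces: {0:s}
ways to finish when only these pieces remain (= sum over removing one remaining piece with nothing left below it):
  1 left: {10}→1
  2 left: {8,10}→1  {9,10}→1
  3 left: {8,9,10}→2
  4 left: {7,8,9,10}→2
  5 left: {5,7,8,9,10}→2  {6,7,8,9,10}→2
  6 left: {4,6,7,8,9,10}→2  {5,6,7,8,9,10}→4
  7 left: {3,4,6,7,8,9,10}→2  {4,5,6,7,8,9,10}→6
  8 left: {3,4,5,6,7,8,9,10}→8
  9 left: {2,3,4,5,6,7,8,9,10}→8
  placing 0:s first → 8 extensions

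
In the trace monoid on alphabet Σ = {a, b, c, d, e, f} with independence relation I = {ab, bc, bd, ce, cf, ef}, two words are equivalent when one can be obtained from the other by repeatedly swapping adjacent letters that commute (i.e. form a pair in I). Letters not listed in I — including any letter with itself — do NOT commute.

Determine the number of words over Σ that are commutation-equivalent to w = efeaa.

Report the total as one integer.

0(e) covers ∅
1(f) covers ∅
2(e) covers 0:e
3(a) covers 1:f, 2:e
4(a) covers 3:a
floor of heap: 0:e, 1:f
completions by unplaced set U, small U first (add the entries for U minus each lowest piece of U):
  |U|=1: {4}:1
  |U|=2: {3,4}:1
  |U|=3: {1,3,4}:1  {2,3,4}:1
  start at 0(e): 2
  start at 1(f): 1
sum over floor = 3

3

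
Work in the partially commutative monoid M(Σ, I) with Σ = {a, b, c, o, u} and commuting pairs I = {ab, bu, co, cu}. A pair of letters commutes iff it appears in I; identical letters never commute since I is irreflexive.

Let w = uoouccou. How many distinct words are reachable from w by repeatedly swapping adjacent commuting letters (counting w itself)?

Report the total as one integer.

#0=u has no predecessor
#1=o depends on [0:u]
#2=o depends on [1:o]
#3=u depends on [2:o]
#4=c has no predecessor
#5=c depends on [4:c]
#6=o depends on [3:u]
#7=u depends on [6:o]
sources: [0:u, 4:c]
N(rest) = Σ N(rest − s) over sources s of rest; N(one piece) = 1:
  size 1 → [5]=1  [7]=1
  size 2 → [4,5]=1  [5,7]=2  [6,7]=1
  size 3 → [3,6,7]=1  [4,5,7]=3  [5,6,7]=3
  size 4 → [2,3,6,7]=1  [3,5,6,7]=4  [4,5,6,7]=6
  size 5 → [1,2,3,6,7]=1  [2,3,5,6,7]=5  [3,4,5,6,7]=10
  size 6 → [0,1,2,3,6,7]=1  [1,2,3,5,6,7]=6  [2,3,4,5,6,7]=15
  first=0(u) contributes 21
  first=4(c) contributes 7
|[w]| = 28

28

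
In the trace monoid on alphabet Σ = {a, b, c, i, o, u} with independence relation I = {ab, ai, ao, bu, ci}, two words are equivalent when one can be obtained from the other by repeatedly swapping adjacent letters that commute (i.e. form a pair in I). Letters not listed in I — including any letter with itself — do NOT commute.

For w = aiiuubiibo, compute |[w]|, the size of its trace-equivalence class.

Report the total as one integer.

drop 0:a onto floor
drop 1:i onto floor
drop 2:i onto {1:i}
drop 3:u onto {0:a, 2:i}
drop 4:u onto {3:u}
drop 5:b onto {2:i}
drop 6:i onto {4:u, 5:b}
drop 7:i onto {6:i}
drop 8:b onto {7:i}
drop 9:o onto {8:b}
ground layer = {0:a, 1:i}
drop-orders for the pieces not yet dropped (sum over which currently-grounded one goes next):
  1 to go: {9} 1
  2 to go: {8,9} 1
  3 to go: {7,8,9} 1
  4 to go: {6,7,8,9} 1
  5 to go: {4,6,7,8,9} 1  {5,6,7,8,9} 1
  6 to go: {3,4,6,7,8,9} 1  {4,5,6,7,8,9} 2
  7 to go: {0,3,4,6,7,8,9} 1  {3,4,5,6,7,8,9} 3
  8 to go: {0,3,4,5,6,7,8,9} 4  {2,3,4,5,6,7,8,9} 3
  if 0:a drops first: 3 orders
  if 1:i drops first: 7 orders
heap linearizations: 10

10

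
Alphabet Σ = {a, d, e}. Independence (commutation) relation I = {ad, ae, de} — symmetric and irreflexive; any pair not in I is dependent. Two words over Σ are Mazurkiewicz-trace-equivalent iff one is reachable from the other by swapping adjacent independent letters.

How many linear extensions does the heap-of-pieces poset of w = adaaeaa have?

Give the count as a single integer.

0(a) covers ∅
1(d) covers ∅
2(a) covers 0:a
3(a) covers 2:a
4(e) covers ∅
5(a) covers 3:a
6(a) covers 5:a
floor of heap: 0:a, 1:d, 4:e
completions by unplaced set U, small U first (add the entries for U minus each lowest piece of U):
  |U|=1: {1}:1  {4}:1  {6}:1
  |U|=2: {1,4}:2  {1,6}:2  {4,6}:2  {5,6}:1
  |U|=3: {1,4,6}:6  {1,5,6}:3  {3,5,6}:1  {4,5,6}:3
  |U|=4: {1,3,5,6}:4  {1,4,5,6}:12  {2,3,5,6}:1  {3,4,5,6}:4
  |U|=5: {0,2,3,5,6}:1  {1,2,3,5,6}:5  {1,3,4,5,6}:20  {2,3,4,5,6}:5
  start at 0(a): 30
  start at 1(d): 6
  start at 4(e): 6
sum over floor = 42

42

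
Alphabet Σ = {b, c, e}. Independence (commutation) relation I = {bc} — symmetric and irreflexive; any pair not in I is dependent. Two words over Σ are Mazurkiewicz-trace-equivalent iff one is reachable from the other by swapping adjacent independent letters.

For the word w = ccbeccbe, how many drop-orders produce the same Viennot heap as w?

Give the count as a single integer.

9

#0=c has no predecessor
#1=c depends on [0:c]
#2=b has no predecessor
#3=e depends on [1:c, 2:b]
#4=c depends on [3:e]
#5=c depends on [4:c]
#6=b depends on [3:e]
#7=e depends on [5:c, 6:b]
sources: [0:c, 2:b]
N(rest) = Σ N(rest − s) over sources s of rest; N(one piece) = 1:
  size 1 → [7]=1
  size 2 → [5,7]=1  [6,7]=1
  size 3 → [4,5,7]=1  [5,6,7]=2
  size 4 → [4,5,6,7]=3
  size 5 → [3,4,5,6,7]=3
  size 6 → [1,3,4,5,6,7]=3  [2,3,4,5,6,7]=3
  first=0(c) contributes 6
  first=2(b) contributes 3
|[w]| = 9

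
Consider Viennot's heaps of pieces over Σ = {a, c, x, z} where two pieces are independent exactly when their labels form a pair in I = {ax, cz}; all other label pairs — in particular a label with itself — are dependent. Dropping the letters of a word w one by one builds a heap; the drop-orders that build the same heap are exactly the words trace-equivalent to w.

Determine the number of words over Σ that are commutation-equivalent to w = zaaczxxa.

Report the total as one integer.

piece 0:z — minimal
piece 1:a rests on {0:z}
piece 2:a rests on {1:a}
piece 3:c rests on {2:a}
piece 4:z rests on {2:a}
piece 5:x rests on {3:c, 4:z}
piece 6:x rests on {5:x}
piece 7:a rests on {3:c, 4:z}
minimal pieces: {0:z}
ways to finish when only these pieces remain (= sum over removing one remaining piece with nothing left below it):
  1 left: {6}→1  {7}→1
  2 left: {5,6}→1  {6,7}→2
  3 left: {5,6,7}→3
  4 left: {3,5,6,7}→3  {4,5,6,7}→3
  5 left: {3,4,5,6,7}→6
  6 left: {2,3,4,5,6,7}→6
  placing 0:z first → 6 extensions

6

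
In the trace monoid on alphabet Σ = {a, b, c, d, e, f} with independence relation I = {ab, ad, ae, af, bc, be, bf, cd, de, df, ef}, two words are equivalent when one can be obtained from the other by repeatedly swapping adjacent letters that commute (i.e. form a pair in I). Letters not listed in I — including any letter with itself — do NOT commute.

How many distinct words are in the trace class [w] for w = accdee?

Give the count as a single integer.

#0=a has no predecessor
#1=c depends on [0:a]
#2=c depends on [1:c]
#3=d has no predecessor
#4=e depends on [2:c]
#5=e depends on [4:e]
sources: [0:a, 3:d]
N(rest) = Σ N(rest − s) over sources s of rest; N(one piece) = 1:
  size 1 → [3]=1  [5]=1
  size 2 → [3,5]=2  [4,5]=1
  size 3 → [2,4,5]=1  [3,4,5]=3
  size 4 → [1,2,4,5]=1  [2,3,4,5]=4
  first=0(a) contributes 5
  first=3(d) contributes 1
|[w]| = 6

6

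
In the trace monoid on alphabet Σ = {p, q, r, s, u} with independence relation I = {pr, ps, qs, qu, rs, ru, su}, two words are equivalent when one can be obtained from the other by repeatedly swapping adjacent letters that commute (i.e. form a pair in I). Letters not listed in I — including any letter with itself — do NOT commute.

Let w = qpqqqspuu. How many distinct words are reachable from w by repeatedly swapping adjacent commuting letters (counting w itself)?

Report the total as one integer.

9

drop 0:q onto floor
drop 1:p onto {0:q}
drop 2:q onto {1:p}
drop 3:q onto {2:q}
drop 4:q onto {3:q}
drop 5:s onto floor
drop 6:p onto {4:q}
drop 7:u onto {6:p}
drop 8:u onto {7:u}
ground layer = {0:q, 5:s}
drop-orders for the pieces not yet dropped (sum over which currently-grounded one goes next):
  1 to go: {5} 1  {8} 1
  2 to go: {5,8} 2  {7,8} 1
  3 to go: {5,7,8} 3  {6,7,8} 1
  4 to go: {4,6,7,8} 1  {5,6,7,8} 4
  5 to go: {3,4,6,7,8} 1  {4,5,6,7,8} 5
  6 to go: {2,3,4,6,7,8} 1  {3,4,5,6,7,8} 6
  7 to go: {1,2,3,4,6,7,8} 1  {2,3,4,5,6,7,8} 7
  if 0:q drops first: 8 orders
  if 5:s drops first: 1 orders
heap linearizations: 9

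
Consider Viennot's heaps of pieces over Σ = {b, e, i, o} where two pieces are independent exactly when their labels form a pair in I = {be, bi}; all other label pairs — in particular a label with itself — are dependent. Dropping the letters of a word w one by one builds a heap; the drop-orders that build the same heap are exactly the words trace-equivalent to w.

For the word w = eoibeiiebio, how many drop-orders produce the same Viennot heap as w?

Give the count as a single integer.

28

0(e) covers ∅
1(o) covers 0:e
2(i) covers 1:o
3(b) covers 1:o
4(e) covers 2:i
5(i) covers 4:e
6(i) covers 5:i
7(e) covers 6:i
8(b) covers 3:b
9(i) covers 7:e
10(o) covers 8:b, 9:i
floor of heap: 0:e
completions by unplaced set U, small U first (add the entries for U minus each lowest piece of U):
  |U|=1: {10}:1
  |U|=2: {8,10}:1  {9,10}:1
  |U|=3: {3,8,10}:1  {7,9,10}:1  {8,9,10}:2
  |U|=4: {3,8,9,10}:3  {6,7,9,10}:1  {7,8,9,10}:3
  |U|=5: {3,7,8,9,10}:6  {5,6,7,9,10}:1  {6,7,8,9,10}:4
  |U|=6: {3,6,7,8,9,10}:10  {4,5,6,7,9,10}:1  {5,6,7,8,9,10}:5
  |U|=7: {2,4,5,6,7,9,10}:1  {3,5,6,7,8,9,10}:15  {4,5,6,7,8,9,10}:6
  |U|=8: {2,4,5,6,7,8,9,10}:7  {3,4,5,6,7,8,9,10}:21
  |U|=9: {2,3,4,5,6,7,8,9,10}:28
  start at 0(e): 28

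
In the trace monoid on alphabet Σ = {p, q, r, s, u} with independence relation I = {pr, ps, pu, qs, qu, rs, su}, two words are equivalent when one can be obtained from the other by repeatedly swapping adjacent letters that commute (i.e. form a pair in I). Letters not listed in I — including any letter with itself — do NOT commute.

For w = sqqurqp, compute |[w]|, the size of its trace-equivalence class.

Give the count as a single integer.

drop 0:s onto floor
drop 1:q onto floor
drop 2:q onto {1:q}
drop 3:u onto floor
drop 4:r onto {2:q, 3:u}
drop 5:q onto {4:r}
drop 6:p onto {5:q}
ground layer = {0:s, 1:q, 3:u}
drop-orders for the pieces not yet dropped (sum over which currently-grounded one goes next):
  1 to go: {0} 1  {6} 1
  2 to go: {0,6} 2  {5,6} 1
  3 to go: {0,5,6} 3  {4,5,6} 1
  4 to go: {0,4,5,6} 4  {2,4,5,6} 1  {3,4,5,6} 1
  5 to go: {0,2,4,5,6} 5  {0,3,4,5,6} 5  {1,2,4,5,6} 1  {2,3,4,5,6} 2
  if 0:s drops first: 3 orders
  if 1:q drops first: 12 orders
  if 3:u drops first: 6 orders
heap linearizations: 21

21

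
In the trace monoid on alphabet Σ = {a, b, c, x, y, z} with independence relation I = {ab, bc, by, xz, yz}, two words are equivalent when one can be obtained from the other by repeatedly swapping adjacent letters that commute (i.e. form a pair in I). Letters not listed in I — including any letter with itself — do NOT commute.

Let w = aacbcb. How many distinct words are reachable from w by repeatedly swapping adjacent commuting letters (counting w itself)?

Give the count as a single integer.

15

drop 0:a onto floor
drop 1:a onto {0:a}
drop 2:c onto {1:a}
drop 3:b onto floor
drop 4:c onto {2:c}
drop 5:b onto {3:b}
ground layer = {0:a, 3:b}
drop-orders for the pieces not yet dropped (sum over which currently-grounded one goes next):
  1 to go: {4} 1  {5} 1
  2 to go: {2,4} 1  {3,5} 1  {4,5} 2
  3 to go: {1,2,4} 1  {2,4,5} 3  {3,4,5} 3
  4 to go: {0,1,2,4} 1  {1,2,4,5} 4  {2,3,4,5} 6
  if 0:a drops first: 10 orders
  if 3:b drops first: 5 orders
heap linearizations: 15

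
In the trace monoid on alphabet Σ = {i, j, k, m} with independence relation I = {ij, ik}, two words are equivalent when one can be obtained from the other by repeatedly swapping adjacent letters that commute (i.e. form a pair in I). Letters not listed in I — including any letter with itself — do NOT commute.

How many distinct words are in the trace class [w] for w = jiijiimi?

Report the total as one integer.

15

piece 0:j — minimal
piece 1:i — minimal
piece 2:i rests on {1:i}
piece 3:j rests on {0:j}
piece 4:i rests on {2:i}
piece 5:i rests on {4:i}
piece 6:m rests on {3:j, 5:i}
piece 7:i rests on {6:m}
minimal pieces: {0:j, 1:i}
ways to finish when only these pieces remain (= sum over removing one remaining piece with nothing left below it):
  1 left: {7}→1
  2 left: {6,7}→1
  3 left: {3,6,7}→1  {5,6,7}→1
  4 left: {0,3,6,7}→1  {3,5,6,7}→2  {4,5,6,7}→1
  5 left: {0,3,5,6,7}→3  {2,4,5,6,7}→1  {3,4,5,6,7}→3
  6 left: {0,3,4,5,6,7}→6  {1,2,4,5,6,7}→1  {2,3,4,5,6,7}→4
  placing 0:j first → 5 extensions
  placing 1:i first → 10 extensions
total linear extensions = 15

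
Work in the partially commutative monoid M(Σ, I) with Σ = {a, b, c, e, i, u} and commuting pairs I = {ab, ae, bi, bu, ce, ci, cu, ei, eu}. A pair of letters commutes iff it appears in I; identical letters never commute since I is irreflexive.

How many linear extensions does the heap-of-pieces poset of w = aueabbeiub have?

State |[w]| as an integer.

252

drop 0:a onto floor
drop 1:u onto {0:a}
drop 2:e onto floor
drop 3:a onto {1:u}
drop 4:b onto {2:e}
drop 5:b onto {4:b}
drop 6:e onto {5:b}
drop 7:i onto {3:a}
drop 8:u onto {7:i}
drop 9:b onto {6:e}
ground layer = {0:a, 2:e}
drop-orders for the pieces not yet dropped (sum over which currently-grounded one goes next):
  1 to go: {8} 1  {9} 1
  2 to go: {6,9} 1  {7,8} 1  {8,9} 2
  3 to go: {3,7,8} 1  {5,6,9} 1  {6,8,9} 3  {7,8,9} 3
  4 to go: {1,3,7,8} 1  {3,7,8,9} 4  {4,5,6,9} 1  {5,6,8,9} 4  {6,7,8,9} 6
  5 to go: {0,1,3,7,8} 1  {1,3,7,8,9} 5  {2,4,5,6,9} 1  {3,6,7,8,9} 10  {4,5,6,8,9} 5  {5,6,7,8,9} 10
  6 to go: {0,1,3,7,8,9} 6  {1,3,6,7,8,9} 15  {2,4,5,6,8,9} 6  {3,5,6,7,8,9} 20  {4,5,6,7,8,9} 15
  7 to go: {0,1,3,6,7,8,9} 21  {1,3,5,6,7,8,9} 35  {2,4,5,6,7,8,9} 21  {3,4,5,6,7,8,9} 35
  8 to go: {0,1,3,5,6,7,8,9} 56  {1,3,4,5,6,7,8,9} 70  {2,3,4,5,6,7,8,9} 56
  if 0:a drops first: 126 orders
  if 2:e drops first: 126 orders
heap linearizations: 252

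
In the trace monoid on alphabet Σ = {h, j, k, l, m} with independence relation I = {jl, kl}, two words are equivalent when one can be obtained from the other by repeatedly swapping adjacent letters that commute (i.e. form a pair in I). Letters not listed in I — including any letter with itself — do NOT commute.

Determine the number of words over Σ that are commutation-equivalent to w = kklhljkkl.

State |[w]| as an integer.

piece 0:k — minimal
piece 1:k rests on {0:k}
piece 2:l — minimal
piece 3:h rests on {1:k, 2:l}
piece 4:l rests on {3:h}
piece 5:j rests on {3:h}
piece 6:k rests on {5:j}
piece 7:k rests on {6:k}
piece 8:l rests on {4:l}
minimal pieces: {0:k, 2:l}
ways to finish when only these pieces remain (= sum over removing one remaining piece with nothing left below it):
  1 left: {7}→1  {8}→1
  2 left: {4,8}→1  {6,7}→1  {7,8}→2
  3 left: {4,7,8}→3  {5,6,7}→1  {6,7,8}→3
  4 left: {4,6,7,8}→6  {5,6,7,8}→4
  5 left: {4,5,6,7,8}→10
  6 left: {3,4,5,6,7,8}→10
  7 left: {1,3,4,5,6,7,8}→10  {2,3,4,5,6,7,8}→10
  placing 0:k first → 20 extensions
  placing 2:l first → 10 extensions
total linear extensions = 30

30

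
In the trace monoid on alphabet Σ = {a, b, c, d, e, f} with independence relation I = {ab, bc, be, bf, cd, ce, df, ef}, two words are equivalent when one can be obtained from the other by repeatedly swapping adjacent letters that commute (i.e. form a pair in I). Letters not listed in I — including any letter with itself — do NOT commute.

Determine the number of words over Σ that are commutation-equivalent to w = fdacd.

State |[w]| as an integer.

4

0(f) covers ∅
1(d) covers ∅
2(a) covers 0:f, 1:d
3(c) covers 2:a
4(d) covers 2:a
floor of heap: 0:f, 1:d
completions by unplaced set U, small U first (add the entries for U minus each lowest piece of U):
  |U|=1: {3}:1  {4}:1
  |U|=2: {3,4}:2
  |U|=3: {2,3,4}:2
  start at 0(f): 2
  start at 1(d): 2
sum over floor = 4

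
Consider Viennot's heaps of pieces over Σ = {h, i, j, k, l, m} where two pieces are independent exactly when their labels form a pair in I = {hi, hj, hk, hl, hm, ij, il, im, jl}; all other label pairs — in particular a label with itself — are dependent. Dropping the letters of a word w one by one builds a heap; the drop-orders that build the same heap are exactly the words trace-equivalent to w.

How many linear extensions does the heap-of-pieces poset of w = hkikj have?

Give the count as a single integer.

#0=h has no predecessor
#1=k has no predecessor
#2=i depends on [1:k]
#3=k depends on [2:i]
#4=j depends on [3:k]
sources: [0:h, 1:k]
N(rest) = Σ N(rest − s) over sources s of rest; N(one piece) = 1:
  size 1 → [0]=1  [4]=1
  size 2 → [0,4]=2  [3,4]=1
  size 3 → [0,3,4]=3  [2,3,4]=1
  first=0(h) contributes 1
  first=1(k) contributes 4
|[w]| = 5

5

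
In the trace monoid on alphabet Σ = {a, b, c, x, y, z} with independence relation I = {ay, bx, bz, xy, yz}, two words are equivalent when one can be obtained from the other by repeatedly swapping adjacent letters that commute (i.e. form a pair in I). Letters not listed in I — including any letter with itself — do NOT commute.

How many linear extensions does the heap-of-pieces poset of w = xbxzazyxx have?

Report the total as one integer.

0(x) covers ∅
1(b) covers ∅
2(x) covers 0:x
3(z) covers 2:x
4(a) covers 1:b, 3:z
5(z) covers 4:a
6(y) covers 1:b
7(x) covers 5:z
8(x) covers 7:x
floor of heap: 0:x, 1:b
completions by unplaced set U, small U first (add the entries for U minus each lowest piece of U):
  |U|=1: {6}:1  {8}:1
  |U|=2: {6,8}:2  {7,8}:1
  |U|=3: {5,7,8}:1  {6,7,8}:3
  |U|=4: {4,5,7,8}:1  {5,6,7,8}:4
  |U|=5: {3,4,5,7,8}:1  {4,5,6,7,8}:5
  |U|=6: {1,4,5,6,7,8}:5  {2,3,4,5,7,8}:1  {3,4,5,6,7,8}:6
  |U|=7: {0,2,3,4,5,7,8}:1  {1,3,4,5,6,7,8}:11  {2,3,4,5,6,7,8}:7
  start at 0(x): 18
  start at 1(b): 8
sum over floor = 26

26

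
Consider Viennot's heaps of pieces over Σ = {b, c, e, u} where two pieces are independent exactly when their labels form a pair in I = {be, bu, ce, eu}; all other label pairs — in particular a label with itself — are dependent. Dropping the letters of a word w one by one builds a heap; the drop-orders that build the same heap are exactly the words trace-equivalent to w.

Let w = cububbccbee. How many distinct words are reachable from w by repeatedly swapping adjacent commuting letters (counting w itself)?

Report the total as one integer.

drop 0:c onto floor
drop 1:u onto {0:c}
drop 2:b onto {0:c}
drop 3:u onto {1:u}
drop 4:b onto {2:b}
drop 5:b onto {4:b}
drop 6:c onto {3:u, 5:b}
drop 7:c onto {6:c}
drop 8:b onto {7:c}
drop 9:e onto floor
drop 10:e onto {9:e}
ground layer = {0:c, 9:e}
drop-orders for the pieces not yet dropped (sum over which currently-grounded one goes next):
  1 to go: {8} 1  {10} 1
  2 to go: {7,8} 1  {8,10} 2  {9,10} 1
  3 to go: {6,7,8} 1  {7,8,10} 3  {8,9,10} 3
  4 to go: {3,6,7,8} 1  {5,6,7,8} 1  {6,7,8,10} 4  {7,8,9,10} 6
  5 to go: {1,3,6,7,8} 1  {3,5,6,7,8} 2  {3,6,7,8,10} 5  {4,5,6,7,8} 1  {5,6,7,8,10} 5  {6,7,8,9,10} 10
  6 to go: {1,3,5,6,7,8} 3  {1,3,6,7,8,10} 6  {2,4,5,6,7,8} 1  {3,4,5,6,7,8} 3  {3,5,6,7,8,10} 12  {3,6,7,8,9,10} 15  {4,5,6,7,8,10} 6  {5,6,7,8,9,10} 15
  7 to go: {1,3,4,5,6,7,8} 6  {1,3,5,6,7,8,10} 21  {1,3,6,7,8,9,10} 21  {2,3,4,5,6,7,8} 4  {2,4,5,6,7,8,10} 7  {3,4,5,6,7,8,10} 21  {3,5,6,7,8,9,10} 42  {4,5,6,7,8,9,10} 21
  8 to go: {1,2,3,4,5,6,7,8} 10  {1,3,4,5,6,7,8,10} 48  {1,3,5,6,7,8,9,10} 84  {2,3,4,5,6,7,8,10} 32  {2,4,5,6,7,8,9,10} 28  {3,4,5,6,7,8,9,10} 84
  9 to go: {0,1,2,3,4,5,6,7,8} 10  {1,2,3,4,5,6,7,8,10} 90  {1,3,4,5,6,7,8,9,10} 216  {2,3,4,5,6,7,8,9,10} 144
  if 0:c drops first: 450 orders
  if 9:e drops first: 100 orders
heap linearizations: 550

550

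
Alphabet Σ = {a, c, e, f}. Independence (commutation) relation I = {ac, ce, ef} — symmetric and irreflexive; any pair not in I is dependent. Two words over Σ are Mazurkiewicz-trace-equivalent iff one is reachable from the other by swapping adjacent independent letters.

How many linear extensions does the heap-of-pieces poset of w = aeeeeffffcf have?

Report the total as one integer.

0(a) covers ∅
1(e) covers 0:a
2(e) covers 1:e
3(e) covers 2:e
4(e) covers 3:e
5(f) covers 0:a
6(f) covers 5:f
7(f) covers 6:f
8(f) covers 7:f
9(c) covers 8:f
10(f) covers 9:c
floor of heap: 0:a
completions by unplaced set U, small U first (add the entries for U minus each lowest piece of U):
  |U|=1: {4}:1  {10}:1
  |U|=2: {3,4}:1  {4,10}:2  {9,10}:1
  |U|=3: {2,3,4}:1  {3,4,10}:3  {4,9,10}:3  {8,9,10}:1
  |U|=4: {1,2,3,4}:1  {2,3,4,10}:4  {3,4,9,10}:6  {4,8,9,10}:4  {7,8,9,10}:1
  |U|=5: {1,2,3,4,10}:5  {2,3,4,9,10}:10  {3,4,8,9,10}:10  {4,7,8,9,10}:5  {6,7,8,9,10}:1
  |U|=6: {1,2,3,4,9,10}:15  {2,3,4,8,9,10}:20  {3,4,7,8,9,10}:15  {4,6,7,8,9,10}:6  {5,6,7,8,9,10}:1
  |U|=7: {1,2,3,4,8,9,10}:35  {2,3,4,7,8,9,10}:35  {3,4,6,7,8,9,10}:21  {4,5,6,7,8,9,10}:7
  |U|=8: {1,2,3,4,7,8,9,10}:70  {2,3,4,6,7,8,9,10}:56  {3,4,5,6,7,8,9,10}:28
  |U|=9: {1,2,3,4,6,7,8,9,10}:126  {2,3,4,5,6,7,8,9,10}:84
  start at 0(a): 210

210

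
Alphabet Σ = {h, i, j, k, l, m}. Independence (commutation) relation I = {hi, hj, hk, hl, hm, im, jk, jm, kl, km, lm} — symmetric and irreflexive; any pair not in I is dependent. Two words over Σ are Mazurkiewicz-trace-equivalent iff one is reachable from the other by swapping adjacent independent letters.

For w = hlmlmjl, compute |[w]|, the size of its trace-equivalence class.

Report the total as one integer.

#0=h has no predecessor
#1=l has no predecessor
#2=m has no predecessor
#3=l depends on [1:l]
#4=m depends on [2:m]
#5=j depends on [3:l]
#6=l depends on [5:j]
sources: [0:h, 1:l, 2:m]
N(rest) = Σ N(rest − s) over sources s of rest; N(one piece) = 1:
  size 1 → [0]=1  [4]=1  [6]=1
  size 2 → [0,4]=2  [0,6]=2  [2,4]=1  [4,6]=2  [5,6]=1
  size 3 → [0,2,4]=3  [0,4,6]=6  [0,5,6]=3  [2,4,6]=3  [3,5,6]=1  [4,5,6]=3
  size 4 → [0,2,4,6]=12  [0,3,5,6]=4  [0,4,5,6]=12  [1,3,5,6]=1  [2,4,5,6]=6  [3,4,5,6]=4
  size 5 → [0,1,3,5,6]=5  [0,2,4,5,6]=30  [0,3,4,5,6]=20  [1,3,4,5,6]=5  [2,3,4,5,6]=10
  first=0(h) contributes 15
  first=1(l) contributes 60
  first=2(m) contributes 30
|[w]| = 105

105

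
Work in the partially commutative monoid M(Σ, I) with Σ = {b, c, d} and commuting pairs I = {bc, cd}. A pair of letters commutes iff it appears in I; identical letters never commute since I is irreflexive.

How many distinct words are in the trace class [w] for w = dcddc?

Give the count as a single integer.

10

drop 0:d onto floor
drop 1:c onto floor
drop 2:d onto {0:d}
drop 3:d onto {2:d}
drop 4:c onto {1:c}
ground layer = {0:d, 1:c}
drop-orders for the pieces not yet dropped (sum over which currently-grounded one goes next):
  1 to go: {3} 1  {4} 1
  2 to go: {1,4} 1  {2,3} 1  {3,4} 2
  3 to go: {0,2,3} 1  {1,3,4} 3  {2,3,4} 3
  if 0:d drops first: 6 orders
  if 1:c drops first: 4 orders
heap linearizations: 10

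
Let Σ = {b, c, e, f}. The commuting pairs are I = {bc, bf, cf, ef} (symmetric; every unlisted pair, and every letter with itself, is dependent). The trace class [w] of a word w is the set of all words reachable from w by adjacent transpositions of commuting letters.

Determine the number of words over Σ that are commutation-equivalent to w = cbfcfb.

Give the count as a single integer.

90

drop 0:c onto floor
drop 1:b onto floor
drop 2:f onto floor
drop 3:c onto {0:c}
drop 4:f onto {2:f}
drop 5:b onto {1:b}
ground layer = {0:c, 1:b, 2:f}
drop-orders for the pieces not yet dropped (sum over which currently-grounded one goes next):
  1 to go: {3} 1  {4} 1  {5} 1
  2 to go: {0,3} 1  {1,5} 1  {2,4} 1  {3,4} 2  {3,5} 2  {4,5} 2
  3 to go: {0,3,4} 3  {0,3,5} 3  {1,3,5} 3  {1,4,5} 3  {2,3,4} 3  {2,4,5} 3  {3,4,5} 6
  4 to go: {0,1,3,5} 6  {0,2,3,4} 6  {0,3,4,5} 12  {1,2,4,5} 6  {1,3,4,5} 12  {2,3,4,5} 12
  if 0:c drops first: 30 orders
  if 1:b drops first: 30 orders
  if 2:f drops first: 30 orders
heap linearizations: 90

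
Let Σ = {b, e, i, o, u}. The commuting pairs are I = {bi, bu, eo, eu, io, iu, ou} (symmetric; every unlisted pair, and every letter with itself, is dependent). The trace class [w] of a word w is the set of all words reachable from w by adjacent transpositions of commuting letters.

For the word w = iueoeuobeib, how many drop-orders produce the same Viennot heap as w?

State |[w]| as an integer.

1100

#0=i has no predecessor
#1=u has no predecessor
#2=e depends on [0:i]
#3=o has no predecessor
#4=e depends on [2:e]
#5=u depends on [1:u]
#6=o depends on [3:o]
#7=b depends on [4:e, 6:o]
#8=e depends on [7:b]
#9=i depends on [8:e]
#10=b depends on [8:e]
sources: [0:i, 1:u, 3:o]
N(rest) = Σ N(rest − s) over sources s of rest; N(one piece) = 1:
  size 1 → [5]=1  [9]=1  [10]=1
  size 2 → [1,5]=1  [5,9]=2  [5,10]=2  [9,10]=2
  size 3 → [1,5,9]=3  [1,5,10]=3  [5,9,10]=6  [8,9,10]=2
  size 4 → [1,5,9,10]=12  [5,8,9,10]=8  [7,8,9,10]=2
  size 5 → [1,5,8,9,10]=20  [4,7,8,9,10]=2  [5,7,8,9,10]=10  [6,7,8,9,10]=2
  size 6 → [1,5,7,8,9,10]=30  [2,4,7,8,9,10]=2  [3,6,7,8,9,10]=2  [4,5,7,8,9,10]=12  [4,6,7,8,9,10]=4  [5,6,7,8,9,10]=12
  size 7 → [0,2,4,7,8,9,10]=2  [1,4,5,7,8,9,10]=42  [1,5,6,7,8,9,10]=42  [2,4,5,7,8,9,10]=14  [2,4,6,7,8,9,10]=6  [3,4,6,7,8,9,10]=6  [3,5,6,7,8,9,10]=14  [4,5,6,7,8,9,10]=28
  size 8 → [0,2,4,5,7,8,9,10]=16  [0,2,4,6,7,8,9,10]=8  [1,2,4,5,7,8,9,10]=56  [1,3,5,6,7,8,9,10]=56  [1,4,5,6,7,8,9,10]=112  [2,3,4,6,7,8,9,10]=12  [2,4,5,6,7,8,9,10]=48  [3,4,5,6,7,8,9,10]=48
  size 9 → [0,1,2,4,5,7,8,9,10]=72  [0,2,3,4,6,7,8,9,10]=20  [0,2,4,5,6,7,8,9,10]=72  [1,2,4,5,6,7,8,9,10]=216  [1,3,4,5,6,7,8,9,10]=216  [2,3,4,5,6,7,8,9,10]=108
  first=0(i) contributes 540
  first=1(u) contributes 200
  first=3(o) contributes 360
|[w]| = 1100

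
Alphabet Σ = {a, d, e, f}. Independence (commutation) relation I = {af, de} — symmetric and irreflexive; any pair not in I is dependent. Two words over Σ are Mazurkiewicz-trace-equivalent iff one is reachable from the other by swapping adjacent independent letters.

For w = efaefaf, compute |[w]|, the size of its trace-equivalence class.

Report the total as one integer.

6

drop 0:e onto floor
drop 1:f onto {0:e}
drop 2:a onto {0:e}
drop 3:e onto {1:f, 2:a}
drop 4:f onto {3:e}
drop 5:a onto {3:e}
drop 6:f onto {4:f}
ground layer = {0:e}
drop-orders for the pieces not yet dropped (sum over which currently-grounded one goes next):
  1 to go: {5} 1  {6} 1
  2 to go: {4,6} 1  {5,6} 2
  3 to go: {4,5,6} 3
  4 to go: {3,4,5,6} 3
  5 to go: {1,3,4,5,6} 3  {2,3,4,5,6} 3
  if 0:e drops first: 6 orders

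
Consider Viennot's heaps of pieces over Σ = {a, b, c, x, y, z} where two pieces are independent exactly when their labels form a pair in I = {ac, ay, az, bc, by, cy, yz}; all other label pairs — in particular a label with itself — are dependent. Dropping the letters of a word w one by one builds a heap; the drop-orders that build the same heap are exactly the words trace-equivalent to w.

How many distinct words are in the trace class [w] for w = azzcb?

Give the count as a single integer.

7

drop 0:a onto floor
drop 1:z onto floor
drop 2:z onto {1:z}
drop 3:c onto {2:z}
drop 4:b onto {0:a, 2:z}
ground layer = {0:a, 1:z}
drop-orders for the pieces not yet dropped (sum over which currently-grounded one goes next):
  1 to go: {3} 1  {4} 1
  2 to go: {0,4} 1  {3,4} 2
  3 to go: {0,3,4} 3  {2,3,4} 2
  if 0:a drops first: 2 orders
  if 1:z drops first: 5 orders
heap linearizations: 7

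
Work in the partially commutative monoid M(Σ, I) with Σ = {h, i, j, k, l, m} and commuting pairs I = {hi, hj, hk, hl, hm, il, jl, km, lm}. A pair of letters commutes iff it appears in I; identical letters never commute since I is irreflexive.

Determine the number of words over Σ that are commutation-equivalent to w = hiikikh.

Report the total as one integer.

21

0(h) covers ∅
1(i) covers ∅
2(i) covers 1:i
3(k) covers 2:i
4(i) covers 3:k
5(k) covers 4:i
6(h) covers 0:h
floor of heap: 0:h, 1:i
completions by unplaced set U, small U first (add the entries for U minus each lowest piece of U):
  |U|=1: {5}:1  {6}:1
  |U|=2: {0,6}:1  {4,5}:1  {5,6}:2
  |U|=3: {0,5,6}:3  {3,4,5}:1  {4,5,6}:3
  |U|=4: {0,4,5,6}:6  {2,3,4,5}:1  {3,4,5,6}:4
  |U|=5: {0,3,4,5,6}:10  {1,2,3,4,5}:1  {2,3,4,5,6}:5
  start at 0(h): 6
  start at 1(i): 15
sum over floor = 21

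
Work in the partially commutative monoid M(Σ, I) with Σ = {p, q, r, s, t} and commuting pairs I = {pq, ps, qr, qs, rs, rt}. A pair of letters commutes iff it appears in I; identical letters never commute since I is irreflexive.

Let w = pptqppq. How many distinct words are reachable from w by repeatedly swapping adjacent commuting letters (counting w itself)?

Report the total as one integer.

#0=p has no predecessor
#1=p depends on [0:p]
#2=t depends on [1:p]
#3=q depends on [2:t]
#4=p depends on [2:t]
#5=p depends on [4:p]
#6=q depends on [3:q]
sources: [0:p]
N(rest) = Σ N(rest − s) over sources s of rest; N(one piece) = 1:
  size 1 → [5]=1  [6]=1
  size 2 → [3,6]=1  [4,5]=1  [5,6]=2
  size 3 → [3,5,6]=3  [4,5,6]=3
  size 4 → [3,4,5,6]=6
  size 5 → [2,3,4,5,6]=6
  first=0(p) contributes 6

6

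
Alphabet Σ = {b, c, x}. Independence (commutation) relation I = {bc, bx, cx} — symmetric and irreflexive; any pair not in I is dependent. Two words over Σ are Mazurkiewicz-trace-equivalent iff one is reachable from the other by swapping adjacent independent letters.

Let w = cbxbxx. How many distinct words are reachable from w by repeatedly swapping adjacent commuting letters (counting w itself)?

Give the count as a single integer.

60

piece 0:c — minimal
piece 1:b — minimal
piece 2:x — minimal
piece 3:b rests on {1:b}
piece 4:x rests on {2:x}
piece 5:x rests on {4:x}
minimal pieces: {0:c, 1:b, 2:x}
ways to finish when only these pieces remain (= sum over removing one remaining piece with nothing left below it):
  1 left: {0}→1  {3}→1  {5}→1
  2 left: {0,3}→2  {0,5}→2  {1,3}→1  {3,5}→2  {4,5}→1
  3 left: {0,1,3}→3  {0,3,5}→6  {0,4,5}→3  {1,3,5}→3  {2,4,5}→1  {3,4,5}→3
  4 left: {0,1,3,5}→12  {0,2,4,5}→4  {0,3,4,5}→12  {1,3,4,5}→6  {2,3,4,5}→4
  placing 0:c first → 10 extensions
  placing 1:b first → 20 extensions
  placing 2:x first → 30 extensions
total linear extensions = 60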